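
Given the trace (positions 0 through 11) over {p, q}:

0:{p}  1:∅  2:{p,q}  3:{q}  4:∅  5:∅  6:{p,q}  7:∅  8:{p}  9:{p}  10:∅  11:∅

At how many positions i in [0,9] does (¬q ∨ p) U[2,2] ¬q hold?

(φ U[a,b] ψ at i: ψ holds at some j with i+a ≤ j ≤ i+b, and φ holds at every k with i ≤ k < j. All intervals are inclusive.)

5

Evaluate at each i in [0,9]:
  i=0: ✗ (no rhs in [2,2])
  i=1: ✗ (no rhs in [3,3])
  i=2: ✗ (lhs fails at k=3 before rhs at j=4)
  i=3: ✗ (lhs fails at k=3 before rhs at j=5)
  i=4: ✗ (no rhs in [6,6])
  i=5: ✓ (rhs at j=7; lhs holds on [5,6])
  i=6: ✓ (rhs at j=8; lhs holds on [6,7])
  i=7: ✓ (rhs at j=9; lhs holds on [7,8])
  i=8: ✓ (rhs at j=10; lhs holds on [8,9])
  i=9: ✓ (rhs at j=11; lhs holds on [9,10])
Positions where it holds: {5, 6, 7, 8, 9} → 5.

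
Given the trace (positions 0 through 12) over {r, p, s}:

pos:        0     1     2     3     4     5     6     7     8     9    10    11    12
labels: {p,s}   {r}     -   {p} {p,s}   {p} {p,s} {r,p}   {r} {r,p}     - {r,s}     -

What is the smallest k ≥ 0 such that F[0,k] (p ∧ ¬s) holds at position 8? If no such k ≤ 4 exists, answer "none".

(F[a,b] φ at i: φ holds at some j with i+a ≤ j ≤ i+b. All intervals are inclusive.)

Scan j = 8,9,… for (p ∧ ¬s):
  j=8: fails
  j=9: holds
First hit at j=9, so smallest k = 9-8 = 1.

1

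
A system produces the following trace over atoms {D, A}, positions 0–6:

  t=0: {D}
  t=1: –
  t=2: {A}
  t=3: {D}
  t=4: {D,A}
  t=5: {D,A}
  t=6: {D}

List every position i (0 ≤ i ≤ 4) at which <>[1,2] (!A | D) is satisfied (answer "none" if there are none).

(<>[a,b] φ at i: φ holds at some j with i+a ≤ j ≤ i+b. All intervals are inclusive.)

0, 1, 2, 3, 4

Evaluate at each i in [0,4]:
  i=0: ✓ (witness j=1)
  i=1: ✓ (witness j=3)
  i=2: ✓ (witness j=3)
  i=3: ✓ (witness j=4)
  i=4: ✓ (witness j=5)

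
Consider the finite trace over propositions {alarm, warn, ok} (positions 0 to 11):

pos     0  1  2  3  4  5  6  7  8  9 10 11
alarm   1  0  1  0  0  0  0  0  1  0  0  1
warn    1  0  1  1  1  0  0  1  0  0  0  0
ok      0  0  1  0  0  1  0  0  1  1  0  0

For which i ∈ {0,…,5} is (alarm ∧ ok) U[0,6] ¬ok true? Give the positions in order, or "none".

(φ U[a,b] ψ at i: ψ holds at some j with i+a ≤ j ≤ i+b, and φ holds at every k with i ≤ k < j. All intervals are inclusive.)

0, 1, 2, 3, 4

Evaluate at each i in [0,5]:
  i=0: ✓ (rhs at j=0)
  i=1: ✓ (rhs at j=1)
  i=2: ✓ (rhs at j=3; lhs holds on [2,2])
  i=3: ✓ (rhs at j=3)
  i=4: ✓ (rhs at j=4)
  i=5: ✗ (lhs fails at k=5 before rhs at j=6)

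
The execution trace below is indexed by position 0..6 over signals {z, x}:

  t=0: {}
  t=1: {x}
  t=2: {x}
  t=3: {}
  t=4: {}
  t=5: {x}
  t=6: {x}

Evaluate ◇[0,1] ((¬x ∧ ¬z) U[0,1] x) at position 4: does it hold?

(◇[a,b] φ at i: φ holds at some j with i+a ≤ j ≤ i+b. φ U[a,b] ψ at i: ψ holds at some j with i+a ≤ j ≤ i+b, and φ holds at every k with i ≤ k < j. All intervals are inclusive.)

Check ((¬x ∧ ¬z) U[0,1] x) at each j in [4,5]:
  j=4: holds
  j=5: holds
Found at j=4 → formula holds.

Yes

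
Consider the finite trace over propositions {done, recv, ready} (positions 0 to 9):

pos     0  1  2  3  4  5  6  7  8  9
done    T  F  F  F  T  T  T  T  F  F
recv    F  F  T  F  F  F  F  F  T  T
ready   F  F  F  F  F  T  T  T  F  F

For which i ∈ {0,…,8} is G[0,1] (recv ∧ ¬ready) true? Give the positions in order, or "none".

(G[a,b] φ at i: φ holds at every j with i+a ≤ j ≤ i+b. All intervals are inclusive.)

Evaluate at each i in [0,8]:
  i=0: ✗ (fails at j=0)
  i=1: ✗ (fails at j=1)
  i=2: ✗ (fails at j=3)
  i=3: ✗ (fails at j=3)
  i=4: ✗ (fails at j=4)
  i=5: ✗ (fails at j=5)
  i=6: ✗ (fails at j=6)
  i=7: ✗ (fails at j=7)
  i=8: ✓ (all of [8,9])

8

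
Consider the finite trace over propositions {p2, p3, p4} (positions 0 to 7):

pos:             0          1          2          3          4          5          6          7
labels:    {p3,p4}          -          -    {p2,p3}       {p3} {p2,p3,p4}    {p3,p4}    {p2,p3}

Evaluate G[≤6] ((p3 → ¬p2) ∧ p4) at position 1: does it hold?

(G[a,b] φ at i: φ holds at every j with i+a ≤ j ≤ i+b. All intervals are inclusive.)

No

Check ((p3 → ¬p2) ∧ p4) at every j in [1,7]:
  j=1: false
  j=2: false
  j=3: false
  j=4: false
  j=5: false
  j=6: true
  j=7: false
Fails at j=1 → formula fails.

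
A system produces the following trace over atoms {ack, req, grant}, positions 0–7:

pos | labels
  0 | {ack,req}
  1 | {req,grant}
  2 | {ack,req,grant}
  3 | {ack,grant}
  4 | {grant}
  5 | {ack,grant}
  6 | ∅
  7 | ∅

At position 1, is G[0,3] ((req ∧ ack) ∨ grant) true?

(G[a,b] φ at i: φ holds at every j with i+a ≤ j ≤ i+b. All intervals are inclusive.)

Check ((req ∧ ack) ∨ grant) at every j in [1,4]:
  j=1: true
  j=2: true
  j=3: true
  j=4: true
All positions satisfy it → formula holds.

Yes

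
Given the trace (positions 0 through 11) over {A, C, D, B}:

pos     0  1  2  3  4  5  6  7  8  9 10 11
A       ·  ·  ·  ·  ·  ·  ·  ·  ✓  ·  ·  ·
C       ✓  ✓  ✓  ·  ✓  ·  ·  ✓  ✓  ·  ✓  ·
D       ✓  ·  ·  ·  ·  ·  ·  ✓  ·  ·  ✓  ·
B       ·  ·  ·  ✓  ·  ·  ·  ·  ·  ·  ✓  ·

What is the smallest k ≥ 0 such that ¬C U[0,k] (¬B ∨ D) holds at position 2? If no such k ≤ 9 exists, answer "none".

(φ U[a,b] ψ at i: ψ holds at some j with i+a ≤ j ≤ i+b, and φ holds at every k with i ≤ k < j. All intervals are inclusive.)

0

Need earliest j ≥ 2 with (¬B ∨ D), and ¬C at every k in [2,j-1].
  j=2: rhs holds (empty prefix). k = 0.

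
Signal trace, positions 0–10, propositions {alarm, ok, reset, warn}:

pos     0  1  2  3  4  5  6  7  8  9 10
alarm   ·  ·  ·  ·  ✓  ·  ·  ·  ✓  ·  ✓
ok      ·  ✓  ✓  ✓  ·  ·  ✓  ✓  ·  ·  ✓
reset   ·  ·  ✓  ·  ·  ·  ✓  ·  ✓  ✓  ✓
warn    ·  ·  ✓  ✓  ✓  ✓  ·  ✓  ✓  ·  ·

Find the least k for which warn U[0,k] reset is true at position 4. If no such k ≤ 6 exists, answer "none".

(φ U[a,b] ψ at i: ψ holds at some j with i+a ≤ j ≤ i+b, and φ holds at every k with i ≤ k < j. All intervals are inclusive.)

Need earliest j ≥ 4 with reset, and warn at every k in [4,j-1].
  j=4: rhs fails.
  j=5: rhs fails.
  j=6: rhs holds; lhs holds on [4,5]. k = 2.

2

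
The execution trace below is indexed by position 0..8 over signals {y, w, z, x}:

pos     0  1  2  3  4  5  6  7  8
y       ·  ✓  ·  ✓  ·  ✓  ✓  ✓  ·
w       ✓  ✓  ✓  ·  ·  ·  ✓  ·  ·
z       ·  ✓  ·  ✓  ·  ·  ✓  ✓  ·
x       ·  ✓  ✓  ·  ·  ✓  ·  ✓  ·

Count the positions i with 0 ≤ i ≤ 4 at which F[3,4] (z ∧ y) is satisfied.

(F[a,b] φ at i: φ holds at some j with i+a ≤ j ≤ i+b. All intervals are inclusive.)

4

Evaluate at each i in [0,4]:
  i=0: ✓ (witness j=3)
  i=1: ✗ (none in [4,5])
  i=2: ✓ (witness j=6)
  i=3: ✓ (witness j=6)
  i=4: ✓ (witness j=7)
Positions where it holds: {0, 2, 3, 4} → 4.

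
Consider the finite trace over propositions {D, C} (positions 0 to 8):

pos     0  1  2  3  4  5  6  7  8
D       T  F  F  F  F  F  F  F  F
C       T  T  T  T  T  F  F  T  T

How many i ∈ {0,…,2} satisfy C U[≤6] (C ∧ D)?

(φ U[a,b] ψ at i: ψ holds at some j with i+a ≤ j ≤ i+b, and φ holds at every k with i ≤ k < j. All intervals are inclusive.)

1

Evaluate at each i in [0,2]:
  i=0: ✓ (rhs at j=0)
  i=1: ✗ (no rhs in [1,7])
  i=2: ✗ (no rhs in [2,8])
Positions where it holds: {0} → 1.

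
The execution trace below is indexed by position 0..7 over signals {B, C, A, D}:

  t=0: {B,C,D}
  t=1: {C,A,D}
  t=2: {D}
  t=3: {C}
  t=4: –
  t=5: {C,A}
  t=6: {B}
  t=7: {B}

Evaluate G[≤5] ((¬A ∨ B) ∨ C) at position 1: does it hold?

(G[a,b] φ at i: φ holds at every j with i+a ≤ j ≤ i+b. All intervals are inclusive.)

Yes

Check ((¬A ∨ B) ∨ C) at every j in [1,6]:
  j=1: true
  j=2: true
  j=3: true
  j=4: true
  j=5: true
  j=6: true
All positions satisfy it → formula holds.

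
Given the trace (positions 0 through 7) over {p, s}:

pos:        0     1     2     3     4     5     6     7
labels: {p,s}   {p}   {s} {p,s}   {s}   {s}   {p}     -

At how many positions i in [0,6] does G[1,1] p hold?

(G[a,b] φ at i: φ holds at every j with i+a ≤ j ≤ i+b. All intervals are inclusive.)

3

Evaluate at each i in [0,6]:
  i=0: ✓ (all of [1,1])
  i=1: ✗ (fails at j=2)
  i=2: ✓ (all of [3,3])
  i=3: ✗ (fails at j=4)
  i=4: ✗ (fails at j=5)
  i=5: ✓ (all of [6,6])
  i=6: ✗ (fails at j=7)
Positions where it holds: {0, 2, 5} → 3.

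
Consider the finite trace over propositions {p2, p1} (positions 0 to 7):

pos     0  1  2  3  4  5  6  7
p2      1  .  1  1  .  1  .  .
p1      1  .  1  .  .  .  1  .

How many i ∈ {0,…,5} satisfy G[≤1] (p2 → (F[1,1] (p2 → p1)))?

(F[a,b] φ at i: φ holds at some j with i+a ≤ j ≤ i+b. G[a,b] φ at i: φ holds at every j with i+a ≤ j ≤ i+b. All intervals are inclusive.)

Evaluate at each i in [0,5]:
  i=0: ✓ (all of [0,1])
  i=1: ✗ (fails at j=2)
  i=2: ✗ (fails at j=2)
  i=3: ✓ (all of [3,4])
  i=4: ✓ (all of [4,5])
  i=5: ✓ (all of [5,6])
Positions where it holds: {0, 3, 4, 5} → 4.

4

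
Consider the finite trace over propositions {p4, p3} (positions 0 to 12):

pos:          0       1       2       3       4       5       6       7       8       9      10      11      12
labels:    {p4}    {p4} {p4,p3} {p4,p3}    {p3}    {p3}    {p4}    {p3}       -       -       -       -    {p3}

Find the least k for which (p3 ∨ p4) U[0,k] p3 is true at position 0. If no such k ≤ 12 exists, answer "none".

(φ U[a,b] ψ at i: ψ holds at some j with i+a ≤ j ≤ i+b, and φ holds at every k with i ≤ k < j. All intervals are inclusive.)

2

Need earliest j ≥ 0 with p3, and (p3 ∨ p4) at every k in [0,j-1].
  j=0: rhs fails.
  j=1: rhs fails.
  j=2: rhs holds; lhs holds on [0,1]. k = 2.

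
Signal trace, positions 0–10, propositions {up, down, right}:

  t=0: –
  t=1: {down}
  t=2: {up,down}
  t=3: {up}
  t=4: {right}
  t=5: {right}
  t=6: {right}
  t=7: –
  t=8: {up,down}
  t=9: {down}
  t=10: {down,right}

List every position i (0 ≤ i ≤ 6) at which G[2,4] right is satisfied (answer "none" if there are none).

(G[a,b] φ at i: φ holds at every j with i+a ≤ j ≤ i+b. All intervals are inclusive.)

2

Evaluate at each i in [0,6]:
  i=0: ✗ (fails at j=2)
  i=1: ✗ (fails at j=3)
  i=2: ✓ (all of [4,6])
  i=3: ✗ (fails at j=7)
  i=4: ✗ (fails at j=7)
  i=5: ✗ (fails at j=7)
  i=6: ✗ (fails at j=8)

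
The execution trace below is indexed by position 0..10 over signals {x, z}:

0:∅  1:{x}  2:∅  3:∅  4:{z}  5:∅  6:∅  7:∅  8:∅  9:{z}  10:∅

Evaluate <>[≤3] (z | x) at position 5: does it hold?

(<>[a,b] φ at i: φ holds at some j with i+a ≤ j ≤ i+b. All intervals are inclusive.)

Does not hold

Check (z | x) at each j in [5,8]:
  j=5: false
  j=6: false
  j=7: false
  j=8: false
No position in the window satisfies it → formula fails.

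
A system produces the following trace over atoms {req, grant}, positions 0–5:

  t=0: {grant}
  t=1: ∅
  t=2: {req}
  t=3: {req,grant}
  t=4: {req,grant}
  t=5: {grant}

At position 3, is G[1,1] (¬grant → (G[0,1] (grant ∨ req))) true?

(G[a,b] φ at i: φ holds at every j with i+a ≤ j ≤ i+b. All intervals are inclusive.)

Yes

Check (¬grant → (G[0,1] (grant ∨ req))) at every j in [4,4]:
  j=4: antecedent false → ✓
All positions satisfy it → formula holds.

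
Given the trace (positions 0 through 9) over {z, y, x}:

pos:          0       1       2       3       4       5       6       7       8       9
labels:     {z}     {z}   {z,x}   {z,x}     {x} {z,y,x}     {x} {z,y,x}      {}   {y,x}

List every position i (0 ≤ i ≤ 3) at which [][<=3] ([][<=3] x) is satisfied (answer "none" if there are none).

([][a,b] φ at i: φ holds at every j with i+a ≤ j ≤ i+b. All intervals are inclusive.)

none

Evaluate at each i in [0,3]:
  i=0: ✗ (fails at j=0)
  i=1: ✗ (fails at j=1)
  i=2: ✗ (fails at j=5)
  i=3: ✗ (fails at j=5)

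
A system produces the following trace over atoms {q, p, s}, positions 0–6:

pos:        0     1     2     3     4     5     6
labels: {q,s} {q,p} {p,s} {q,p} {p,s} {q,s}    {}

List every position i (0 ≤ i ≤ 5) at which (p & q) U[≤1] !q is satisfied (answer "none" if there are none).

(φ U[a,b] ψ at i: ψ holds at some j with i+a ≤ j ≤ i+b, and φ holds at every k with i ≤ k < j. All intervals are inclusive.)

Evaluate at each i in [0,5]:
  i=0: ✗ (no rhs in [0,1])
  i=1: ✓ (rhs at j=2; lhs holds on [1,1])
  i=2: ✓ (rhs at j=2)
  i=3: ✓ (rhs at j=4; lhs holds on [3,3])
  i=4: ✓ (rhs at j=4)
  i=5: ✗ (lhs fails at k=5 before rhs at j=6)

1, 2, 3, 4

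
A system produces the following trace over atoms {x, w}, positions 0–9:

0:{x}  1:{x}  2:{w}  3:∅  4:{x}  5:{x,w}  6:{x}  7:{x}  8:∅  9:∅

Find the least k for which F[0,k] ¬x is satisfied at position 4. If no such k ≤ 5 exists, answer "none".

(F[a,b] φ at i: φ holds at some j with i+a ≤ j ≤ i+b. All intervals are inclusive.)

4

Scan j = 4,5,… for ¬x:
  j=4: fails
  j=5: fails
  j=6: fails
  j=7: fails
  j=8: holds
First hit at j=8, so smallest k = 8-4 = 4.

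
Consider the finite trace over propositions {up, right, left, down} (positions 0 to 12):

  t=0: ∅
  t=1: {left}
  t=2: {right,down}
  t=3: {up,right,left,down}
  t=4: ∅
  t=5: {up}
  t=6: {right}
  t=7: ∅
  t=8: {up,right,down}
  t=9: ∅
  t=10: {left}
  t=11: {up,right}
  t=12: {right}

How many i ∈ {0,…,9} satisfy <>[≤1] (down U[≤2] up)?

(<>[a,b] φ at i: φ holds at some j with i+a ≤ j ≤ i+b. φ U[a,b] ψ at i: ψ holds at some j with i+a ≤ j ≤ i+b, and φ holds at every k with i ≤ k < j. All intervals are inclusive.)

Evaluate at each i in [0,9]:
  i=0: ✗ (none in [0,1])
  i=1: ✓ (witness j=2)
  i=2: ✓ (witness j=2)
  i=3: ✓ (witness j=3)
  i=4: ✓ (witness j=5)
  i=5: ✓ (witness j=5)
  i=6: ✗ (none in [6,7])
  i=7: ✓ (witness j=8)
  i=8: ✓ (witness j=8)
  i=9: ✗ (none in [9,10])
Positions where it holds: {1, 2, 3, 4, 5, 7, 8} → 7.

7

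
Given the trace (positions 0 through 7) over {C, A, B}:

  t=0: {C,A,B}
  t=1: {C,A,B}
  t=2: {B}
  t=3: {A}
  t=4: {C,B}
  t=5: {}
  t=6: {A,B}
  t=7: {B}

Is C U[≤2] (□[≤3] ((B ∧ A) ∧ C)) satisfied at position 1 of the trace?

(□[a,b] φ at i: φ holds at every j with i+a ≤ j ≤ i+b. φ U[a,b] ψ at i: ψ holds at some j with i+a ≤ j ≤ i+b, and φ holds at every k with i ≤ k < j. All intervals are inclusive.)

Need some j in [1,3] with □[≤3] ((B ∧ A) ∧ C), and C at every k in [1,j-1].
  j=1: □[≤3] ((B ∧ A) ∧ C) — fails at 2.
  j=2: □[≤3] ((B ∧ A) ∧ C) — fails at 2.
  j=3: □[≤3] ((B ∧ A) ∧ C) — fails at 3.
No j in the window works → until fails.

Does not hold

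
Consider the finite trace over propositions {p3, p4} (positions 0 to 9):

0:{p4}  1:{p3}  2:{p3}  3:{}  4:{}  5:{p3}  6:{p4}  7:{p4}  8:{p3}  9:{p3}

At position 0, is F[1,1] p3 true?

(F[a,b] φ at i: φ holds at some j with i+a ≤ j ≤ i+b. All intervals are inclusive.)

Holds

Check p3 at each j in [1,1]:
  j=1: true
Found at j=1 → formula holds.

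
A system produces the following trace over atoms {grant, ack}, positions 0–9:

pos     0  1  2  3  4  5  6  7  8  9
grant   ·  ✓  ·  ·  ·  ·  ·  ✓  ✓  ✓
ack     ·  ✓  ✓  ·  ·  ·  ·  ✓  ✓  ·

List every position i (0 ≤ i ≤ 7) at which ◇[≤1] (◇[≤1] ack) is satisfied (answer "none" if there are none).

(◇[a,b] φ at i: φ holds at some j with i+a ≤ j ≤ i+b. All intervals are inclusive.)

Evaluate at each i in [0,7]:
  i=0: ✓ (witness j=0)
  i=1: ✓ (witness j=1)
  i=2: ✓ (witness j=2)
  i=3: ✗ (none in [3,4])
  i=4: ✗ (none in [4,5])
  i=5: ✓ (witness j=6)
  i=6: ✓ (witness j=6)
  i=7: ✓ (witness j=7)

0, 1, 2, 5, 6, 7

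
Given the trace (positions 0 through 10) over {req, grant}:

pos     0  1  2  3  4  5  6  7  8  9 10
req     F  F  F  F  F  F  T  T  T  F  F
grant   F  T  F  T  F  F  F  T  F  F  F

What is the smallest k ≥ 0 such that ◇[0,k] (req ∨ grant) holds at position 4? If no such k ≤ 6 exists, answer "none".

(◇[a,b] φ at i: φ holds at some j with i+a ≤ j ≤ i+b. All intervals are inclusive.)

Scan j = 4,5,… for (req ∨ grant):
  j=4: fails
  j=5: fails
  j=6: holds
First hit at j=6, so smallest k = 6-4 = 2.

2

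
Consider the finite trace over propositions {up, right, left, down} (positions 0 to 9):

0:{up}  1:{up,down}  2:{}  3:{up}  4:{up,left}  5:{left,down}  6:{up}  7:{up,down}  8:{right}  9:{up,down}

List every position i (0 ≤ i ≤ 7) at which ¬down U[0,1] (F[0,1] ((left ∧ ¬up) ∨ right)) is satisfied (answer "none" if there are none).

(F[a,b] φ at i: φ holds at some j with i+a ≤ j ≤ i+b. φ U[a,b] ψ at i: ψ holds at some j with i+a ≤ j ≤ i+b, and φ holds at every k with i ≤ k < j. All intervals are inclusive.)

3, 4, 5, 6, 7

Evaluate at each i in [0,7]:
  i=0: ✗ (no rhs in [0,1])
  i=1: ✗ (no rhs in [1,2])
  i=2: ✗ (no rhs in [2,3])
  i=3: ✓ (rhs at j=4; lhs holds on [3,3])
  i=4: ✓ (rhs at j=4)
  i=5: ✓ (rhs at j=5)
  i=6: ✓ (rhs at j=7; lhs holds on [6,6])
  i=7: ✓ (rhs at j=7)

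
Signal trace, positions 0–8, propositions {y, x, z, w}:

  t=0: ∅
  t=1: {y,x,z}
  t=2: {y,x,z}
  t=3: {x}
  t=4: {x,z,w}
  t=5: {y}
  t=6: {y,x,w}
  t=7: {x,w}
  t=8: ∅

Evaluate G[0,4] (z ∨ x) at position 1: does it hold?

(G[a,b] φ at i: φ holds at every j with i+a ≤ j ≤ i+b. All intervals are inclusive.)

False

Check (z ∨ x) at every j in [1,5]:
  j=1: true
  j=2: true
  j=3: true
  j=4: true
  j=5: false
Fails at j=5 → formula fails.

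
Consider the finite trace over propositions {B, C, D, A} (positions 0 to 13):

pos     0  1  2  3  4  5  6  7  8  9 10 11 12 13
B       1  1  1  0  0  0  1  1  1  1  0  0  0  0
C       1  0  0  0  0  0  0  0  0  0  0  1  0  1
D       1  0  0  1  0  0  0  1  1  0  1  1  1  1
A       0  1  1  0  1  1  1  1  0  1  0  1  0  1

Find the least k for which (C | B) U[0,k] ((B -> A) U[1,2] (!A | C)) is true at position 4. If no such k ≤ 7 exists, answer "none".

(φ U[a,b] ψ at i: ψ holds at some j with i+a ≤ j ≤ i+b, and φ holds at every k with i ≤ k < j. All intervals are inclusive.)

none

Need earliest j ≥ 4 with ((B -> A) U[1,2] (!A | C)), and (C | B) at every k in [4,j-1].
  j=4: rhs fails.
  j=5: rhs fails.
  j=6: rhs holds but lhs fails at k=4.
  j=7: rhs holds but lhs fails at k=4.
  j=8: rhs fails.
  j=9: rhs holds but lhs fails at k=4.
  j=10: rhs holds but lhs fails at k=4.
  j=11: rhs holds but lhs fails at k=4.
No witness within the range → none.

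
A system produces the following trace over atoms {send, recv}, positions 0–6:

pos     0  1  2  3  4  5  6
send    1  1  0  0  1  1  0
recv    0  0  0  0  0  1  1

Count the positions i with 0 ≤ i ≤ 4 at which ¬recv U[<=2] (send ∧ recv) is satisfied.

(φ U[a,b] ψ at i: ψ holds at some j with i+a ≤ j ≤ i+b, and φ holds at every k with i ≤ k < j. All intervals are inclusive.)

2

Evaluate at each i in [0,4]:
  i=0: ✗ (no rhs in [0,2])
  i=1: ✗ (no rhs in [1,3])
  i=2: ✗ (no rhs in [2,4])
  i=3: ✓ (rhs at j=5; lhs holds on [3,4])
  i=4: ✓ (rhs at j=5; lhs holds on [4,4])
Positions where it holds: {3, 4} → 2.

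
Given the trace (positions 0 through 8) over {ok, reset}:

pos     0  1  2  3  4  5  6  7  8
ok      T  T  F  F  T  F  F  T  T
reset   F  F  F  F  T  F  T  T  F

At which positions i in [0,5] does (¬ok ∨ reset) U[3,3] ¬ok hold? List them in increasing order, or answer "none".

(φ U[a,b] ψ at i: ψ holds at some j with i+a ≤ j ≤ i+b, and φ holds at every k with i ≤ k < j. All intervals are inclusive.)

2, 3

Evaluate at each i in [0,5]:
  i=0: ✗ (lhs fails at k=0 before rhs at j=3)
  i=1: ✗ (no rhs in [4,4])
  i=2: ✓ (rhs at j=5; lhs holds on [2,4])
  i=3: ✓ (rhs at j=6; lhs holds on [3,5])
  i=4: ✗ (no rhs in [7,7])
  i=5: ✗ (no rhs in [8,8])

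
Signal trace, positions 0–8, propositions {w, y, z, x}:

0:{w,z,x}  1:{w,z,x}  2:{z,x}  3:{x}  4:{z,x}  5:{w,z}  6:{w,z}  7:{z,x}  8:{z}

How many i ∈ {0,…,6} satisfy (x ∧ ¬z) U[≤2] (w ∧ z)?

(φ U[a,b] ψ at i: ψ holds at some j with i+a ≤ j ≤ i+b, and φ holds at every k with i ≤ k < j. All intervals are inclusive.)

Evaluate at each i in [0,6]:
  i=0: ✓ (rhs at j=0)
  i=1: ✓ (rhs at j=1)
  i=2: ✗ (no rhs in [2,4])
  i=3: ✗ (lhs fails at k=4 before rhs at j=5)
  i=4: ✗ (lhs fails at k=4 before rhs at j=5)
  i=5: ✓ (rhs at j=5)
  i=6: ✓ (rhs at j=6)
Positions where it holds: {0, 1, 5, 6} → 4.

4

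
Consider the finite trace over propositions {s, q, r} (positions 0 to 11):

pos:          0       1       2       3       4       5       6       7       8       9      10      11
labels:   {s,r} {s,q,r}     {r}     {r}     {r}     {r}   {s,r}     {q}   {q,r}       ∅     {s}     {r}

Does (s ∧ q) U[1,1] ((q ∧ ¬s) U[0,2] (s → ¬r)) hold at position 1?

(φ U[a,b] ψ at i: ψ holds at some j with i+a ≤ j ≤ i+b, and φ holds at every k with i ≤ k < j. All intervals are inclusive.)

Need some j in [2,2] with ((q ∧ ¬s) U[0,2] (s → ¬r)), and (s ∧ q) at every k in [1,j-1].
  j=2: ((q ∧ ¬s) U[0,2] (s → ¬r)) holds; (s ∧ q) holds at every k in [1,1] → satisfied.

Yes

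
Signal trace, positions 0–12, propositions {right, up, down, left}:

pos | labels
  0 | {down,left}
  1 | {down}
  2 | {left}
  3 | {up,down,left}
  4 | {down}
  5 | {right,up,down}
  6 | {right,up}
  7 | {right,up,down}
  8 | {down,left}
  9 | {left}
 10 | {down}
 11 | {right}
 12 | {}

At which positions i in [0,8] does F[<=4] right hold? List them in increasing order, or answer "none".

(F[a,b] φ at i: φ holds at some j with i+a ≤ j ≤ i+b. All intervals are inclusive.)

Evaluate at each i in [0,8]:
  i=0: ✗ (none in [0,4])
  i=1: ✓ (witness j=5)
  i=2: ✓ (witness j=5)
  i=3: ✓ (witness j=5)
  i=4: ✓ (witness j=5)
  i=5: ✓ (witness j=5)
  i=6: ✓ (witness j=6)
  i=7: ✓ (witness j=7)
  i=8: ✓ (witness j=11)

1, 2, 3, 4, 5, 6, 7, 8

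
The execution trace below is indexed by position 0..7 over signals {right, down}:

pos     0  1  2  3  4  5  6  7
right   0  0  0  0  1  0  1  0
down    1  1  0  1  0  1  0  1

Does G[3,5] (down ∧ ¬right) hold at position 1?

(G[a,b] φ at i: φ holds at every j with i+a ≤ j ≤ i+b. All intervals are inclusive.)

Check (down ∧ ¬right) at every j in [4,6]:
  j=4: false
  j=5: true
  j=6: false
Fails at j=4 → formula fails.

False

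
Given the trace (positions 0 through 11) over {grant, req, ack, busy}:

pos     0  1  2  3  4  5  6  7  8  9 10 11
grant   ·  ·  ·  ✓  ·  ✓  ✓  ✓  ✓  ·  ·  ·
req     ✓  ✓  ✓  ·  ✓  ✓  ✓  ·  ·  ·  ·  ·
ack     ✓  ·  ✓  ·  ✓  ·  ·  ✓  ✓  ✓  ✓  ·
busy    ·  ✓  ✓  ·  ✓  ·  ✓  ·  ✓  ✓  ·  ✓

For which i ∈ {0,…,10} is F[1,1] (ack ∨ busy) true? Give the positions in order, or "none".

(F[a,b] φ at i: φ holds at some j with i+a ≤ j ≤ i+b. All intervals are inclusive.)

0, 1, 3, 5, 6, 7, 8, 9, 10

Evaluate at each i in [0,10]:
  i=0: ✓ (witness j=1)
  i=1: ✓ (witness j=2)
  i=2: ✗ (none in [3,3])
  i=3: ✓ (witness j=4)
  i=4: ✗ (none in [5,5])
  i=5: ✓ (witness j=6)
  i=6: ✓ (witness j=7)
  i=7: ✓ (witness j=8)
  i=8: ✓ (witness j=9)
  i=9: ✓ (witness j=10)
  i=10: ✓ (witness j=11)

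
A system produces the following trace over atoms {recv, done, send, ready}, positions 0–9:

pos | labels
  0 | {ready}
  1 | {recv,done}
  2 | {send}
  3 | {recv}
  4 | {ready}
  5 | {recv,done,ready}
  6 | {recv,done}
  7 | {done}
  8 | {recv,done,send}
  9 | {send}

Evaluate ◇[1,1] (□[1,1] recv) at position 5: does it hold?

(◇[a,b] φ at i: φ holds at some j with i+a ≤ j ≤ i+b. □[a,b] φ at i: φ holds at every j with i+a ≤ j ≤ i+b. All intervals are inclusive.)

Does not hold

Check □[1,1] recv at each j in [6,6]:
  j=6: fails at 7
No position in the window satisfies it → formula fails.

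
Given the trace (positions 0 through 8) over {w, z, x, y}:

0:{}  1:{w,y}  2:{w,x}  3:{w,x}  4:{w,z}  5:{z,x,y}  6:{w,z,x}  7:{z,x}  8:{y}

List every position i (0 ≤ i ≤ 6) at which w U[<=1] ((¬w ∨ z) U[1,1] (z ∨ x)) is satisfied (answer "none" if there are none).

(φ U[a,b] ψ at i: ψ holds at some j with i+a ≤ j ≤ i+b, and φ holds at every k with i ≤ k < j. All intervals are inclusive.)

3, 4, 5, 6

Evaluate at each i in [0,6]:
  i=0: ✗ (no rhs in [0,1])
  i=1: ✗ (no rhs in [1,2])
  i=2: ✗ (no rhs in [2,3])
  i=3: ✓ (rhs at j=4; lhs holds on [3,3])
  i=4: ✓ (rhs at j=4)
  i=5: ✓ (rhs at j=5)
  i=6: ✓ (rhs at j=6)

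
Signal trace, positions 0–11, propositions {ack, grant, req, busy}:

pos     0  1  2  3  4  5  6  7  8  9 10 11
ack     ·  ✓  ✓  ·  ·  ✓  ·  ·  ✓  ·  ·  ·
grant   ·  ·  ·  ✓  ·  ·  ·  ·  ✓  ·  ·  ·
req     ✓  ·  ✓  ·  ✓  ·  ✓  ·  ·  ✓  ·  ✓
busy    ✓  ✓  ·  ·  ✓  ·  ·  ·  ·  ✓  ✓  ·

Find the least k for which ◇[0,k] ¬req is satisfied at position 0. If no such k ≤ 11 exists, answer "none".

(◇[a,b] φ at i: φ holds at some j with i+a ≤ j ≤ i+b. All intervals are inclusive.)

Scan j = 0,1,… for ¬req:
  j=0: fails
  j=1: holds
First hit at j=1, so smallest k = 1-0 = 1.

1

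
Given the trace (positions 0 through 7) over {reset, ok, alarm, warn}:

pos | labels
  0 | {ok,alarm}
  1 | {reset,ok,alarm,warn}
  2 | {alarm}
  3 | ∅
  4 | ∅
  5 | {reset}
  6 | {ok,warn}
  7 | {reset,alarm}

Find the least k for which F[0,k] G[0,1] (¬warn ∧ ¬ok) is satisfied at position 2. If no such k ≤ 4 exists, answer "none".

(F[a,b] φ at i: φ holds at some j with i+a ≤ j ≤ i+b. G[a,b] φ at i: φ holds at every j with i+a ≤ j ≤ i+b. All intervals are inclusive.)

Scan j = 2,3,… for G[0,1] (¬warn ∧ ¬ok):
  j=2: holds
First hit at j=2, so smallest k = 2-2 = 0.

0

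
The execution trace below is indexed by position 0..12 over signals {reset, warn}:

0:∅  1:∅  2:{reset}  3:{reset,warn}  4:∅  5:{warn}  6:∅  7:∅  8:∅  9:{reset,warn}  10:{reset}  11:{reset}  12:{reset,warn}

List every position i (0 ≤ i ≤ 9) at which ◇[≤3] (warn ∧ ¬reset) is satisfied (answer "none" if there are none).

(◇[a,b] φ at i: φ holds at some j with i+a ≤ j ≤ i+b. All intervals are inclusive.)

2, 3, 4, 5

Evaluate at each i in [0,9]:
  i=0: ✗ (none in [0,3])
  i=1: ✗ (none in [1,4])
  i=2: ✓ (witness j=5)
  i=3: ✓ (witness j=5)
  i=4: ✓ (witness j=5)
  i=5: ✓ (witness j=5)
  i=6: ✗ (none in [6,9])
  i=7: ✗ (none in [7,10])
  i=8: ✗ (none in [8,11])
  i=9: ✗ (none in [9,12])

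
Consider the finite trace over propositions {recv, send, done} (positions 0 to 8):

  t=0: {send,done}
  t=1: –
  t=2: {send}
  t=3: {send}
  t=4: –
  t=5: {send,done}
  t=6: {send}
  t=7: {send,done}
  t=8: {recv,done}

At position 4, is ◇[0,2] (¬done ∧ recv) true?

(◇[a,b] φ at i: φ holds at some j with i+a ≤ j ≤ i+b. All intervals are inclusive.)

Check (¬done ∧ recv) at each j in [4,6]:
  j=4: false
  j=5: false
  j=6: false
No position in the window satisfies it → formula fails.

Does not hold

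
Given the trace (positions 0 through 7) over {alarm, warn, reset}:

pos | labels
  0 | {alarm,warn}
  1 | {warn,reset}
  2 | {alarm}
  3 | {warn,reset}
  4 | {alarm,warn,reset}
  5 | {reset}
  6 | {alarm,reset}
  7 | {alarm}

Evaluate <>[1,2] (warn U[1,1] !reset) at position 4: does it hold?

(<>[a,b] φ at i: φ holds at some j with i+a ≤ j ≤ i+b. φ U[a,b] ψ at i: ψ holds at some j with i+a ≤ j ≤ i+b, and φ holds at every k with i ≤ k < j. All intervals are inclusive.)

Check (warn U[1,1] !reset) at each j in [5,6]:
  j=5: fails
  j=6: fails
No position in the window satisfies it → formula fails.

False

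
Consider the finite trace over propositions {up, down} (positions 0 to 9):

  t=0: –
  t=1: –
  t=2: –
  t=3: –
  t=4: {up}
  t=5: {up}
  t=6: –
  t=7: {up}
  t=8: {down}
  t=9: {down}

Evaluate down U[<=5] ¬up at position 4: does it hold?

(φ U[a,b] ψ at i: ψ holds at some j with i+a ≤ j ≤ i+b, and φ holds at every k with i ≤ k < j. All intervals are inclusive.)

False

Need some j in [4,9] with ¬up, and down at every k in [4,j-1].
  j=4: ¬up false.
  j=5: ¬up false.
  j=6: ¬up holds, but down fails at k=4 → not this j.
  j=7: ¬up false.
  j=8: ¬up holds, but down fails at k=4 → not this j.
  j=9: ¬up holds, but down fails at k=4 → not this j.
No j in the window works → until fails.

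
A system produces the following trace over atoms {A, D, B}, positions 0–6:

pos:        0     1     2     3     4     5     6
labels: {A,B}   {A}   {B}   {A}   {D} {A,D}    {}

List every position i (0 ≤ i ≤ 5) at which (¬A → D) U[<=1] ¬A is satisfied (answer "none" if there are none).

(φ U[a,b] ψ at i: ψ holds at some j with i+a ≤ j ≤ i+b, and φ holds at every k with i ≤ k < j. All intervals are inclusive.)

1, 2, 3, 4, 5

Evaluate at each i in [0,5]:
  i=0: ✗ (no rhs in [0,1])
  i=1: ✓ (rhs at j=2; lhs holds on [1,1])
  i=2: ✓ (rhs at j=2)
  i=3: ✓ (rhs at j=4; lhs holds on [3,3])
  i=4: ✓ (rhs at j=4)
  i=5: ✓ (rhs at j=6; lhs holds on [5,5])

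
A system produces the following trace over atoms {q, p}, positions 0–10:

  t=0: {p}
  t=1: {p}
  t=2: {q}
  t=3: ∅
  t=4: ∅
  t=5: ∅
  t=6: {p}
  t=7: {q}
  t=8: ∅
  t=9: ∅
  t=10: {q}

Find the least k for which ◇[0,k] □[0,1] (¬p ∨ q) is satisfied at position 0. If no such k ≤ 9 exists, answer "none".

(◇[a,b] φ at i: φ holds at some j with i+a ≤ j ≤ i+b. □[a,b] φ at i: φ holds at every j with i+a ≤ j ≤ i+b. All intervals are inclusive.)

Scan j = 0,1,… for □[0,1] (¬p ∨ q):
  j=0: fails
  j=1: fails
  j=2: holds
First hit at j=2, so smallest k = 2-0 = 2.

2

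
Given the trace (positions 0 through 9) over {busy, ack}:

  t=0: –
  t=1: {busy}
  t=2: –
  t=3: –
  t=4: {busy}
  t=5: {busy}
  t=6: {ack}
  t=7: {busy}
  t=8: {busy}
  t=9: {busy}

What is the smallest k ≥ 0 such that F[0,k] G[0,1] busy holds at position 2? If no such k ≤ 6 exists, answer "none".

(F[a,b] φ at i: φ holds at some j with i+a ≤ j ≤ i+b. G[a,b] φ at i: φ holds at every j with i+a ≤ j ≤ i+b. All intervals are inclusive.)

Scan j = 2,3,… for G[0,1] busy:
  j=2: fails
  j=3: fails
  j=4: holds
First hit at j=4, so smallest k = 4-2 = 2.

2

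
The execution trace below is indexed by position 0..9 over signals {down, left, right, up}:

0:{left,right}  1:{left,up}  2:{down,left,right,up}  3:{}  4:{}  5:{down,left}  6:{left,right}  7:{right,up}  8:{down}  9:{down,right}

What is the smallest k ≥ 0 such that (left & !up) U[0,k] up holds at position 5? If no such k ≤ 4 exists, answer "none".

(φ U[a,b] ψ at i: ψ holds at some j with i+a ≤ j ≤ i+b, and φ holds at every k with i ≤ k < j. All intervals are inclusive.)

Need earliest j ≥ 5 with up, and (left & !up) at every k in [5,j-1].
  j=5: rhs fails.
  j=6: rhs fails.
  j=7: rhs holds; lhs holds on [5,6]. k = 2.

2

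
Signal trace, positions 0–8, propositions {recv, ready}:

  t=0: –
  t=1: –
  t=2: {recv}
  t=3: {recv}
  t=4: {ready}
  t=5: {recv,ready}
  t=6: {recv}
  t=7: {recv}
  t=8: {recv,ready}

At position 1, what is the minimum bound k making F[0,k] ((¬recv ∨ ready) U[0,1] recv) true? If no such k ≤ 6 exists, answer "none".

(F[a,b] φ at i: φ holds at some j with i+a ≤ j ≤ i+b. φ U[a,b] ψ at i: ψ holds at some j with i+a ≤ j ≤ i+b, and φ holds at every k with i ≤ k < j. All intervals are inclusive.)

0

Scan j = 1,2,… for ((¬recv ∨ ready) U[0,1] recv):
  j=1: holds
First hit at j=1, so smallest k = 1-1 = 0.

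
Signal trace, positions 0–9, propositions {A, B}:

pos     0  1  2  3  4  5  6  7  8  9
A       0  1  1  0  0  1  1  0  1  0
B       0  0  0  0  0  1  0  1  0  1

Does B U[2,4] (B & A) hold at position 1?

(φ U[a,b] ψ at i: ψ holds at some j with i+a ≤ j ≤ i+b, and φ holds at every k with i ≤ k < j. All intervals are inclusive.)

Need some j in [3,5] with (B & A), and B at every k in [1,j-1].
  j=3: (B & A) false.
  j=4: (B & A) false.
  j=5: (B & A) holds, but B fails at k=1 → not this j.
No j in the window works → until fails.

False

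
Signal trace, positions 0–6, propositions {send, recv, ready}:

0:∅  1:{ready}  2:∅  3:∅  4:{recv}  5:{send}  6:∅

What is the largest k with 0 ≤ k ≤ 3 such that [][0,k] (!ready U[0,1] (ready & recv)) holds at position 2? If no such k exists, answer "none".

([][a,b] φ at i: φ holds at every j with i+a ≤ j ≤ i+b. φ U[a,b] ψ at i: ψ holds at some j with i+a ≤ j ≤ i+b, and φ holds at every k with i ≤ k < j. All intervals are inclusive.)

none

(!ready U[0,1] (ready & recv)) must hold from j=2 onward; find where it first fails.
  j=2: fails → no k works.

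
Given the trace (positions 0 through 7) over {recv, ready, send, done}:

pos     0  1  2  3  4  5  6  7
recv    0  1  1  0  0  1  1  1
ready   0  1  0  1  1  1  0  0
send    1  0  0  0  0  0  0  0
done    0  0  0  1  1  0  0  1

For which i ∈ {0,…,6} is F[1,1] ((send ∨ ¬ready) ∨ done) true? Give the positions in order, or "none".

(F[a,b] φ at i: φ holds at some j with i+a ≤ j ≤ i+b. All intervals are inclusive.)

1, 2, 3, 5, 6

Evaluate at each i in [0,6]:
  i=0: ✗ (none in [1,1])
  i=1: ✓ (witness j=2)
  i=2: ✓ (witness j=3)
  i=3: ✓ (witness j=4)
  i=4: ✗ (none in [5,5])
  i=5: ✓ (witness j=6)
  i=6: ✓ (witness j=7)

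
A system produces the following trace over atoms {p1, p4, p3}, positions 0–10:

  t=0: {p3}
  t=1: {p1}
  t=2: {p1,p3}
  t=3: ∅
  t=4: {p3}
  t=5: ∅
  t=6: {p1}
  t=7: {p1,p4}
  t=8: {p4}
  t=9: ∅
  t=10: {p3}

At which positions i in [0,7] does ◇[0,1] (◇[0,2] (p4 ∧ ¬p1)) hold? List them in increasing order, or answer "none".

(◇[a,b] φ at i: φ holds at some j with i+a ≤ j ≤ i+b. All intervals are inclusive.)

Evaluate at each i in [0,7]:
  i=0: ✗ (none in [0,1])
  i=1: ✗ (none in [1,2])
  i=2: ✗ (none in [2,3])
  i=3: ✗ (none in [3,4])
  i=4: ✗ (none in [4,5])
  i=5: ✓ (witness j=6)
  i=6: ✓ (witness j=6)
  i=7: ✓ (witness j=7)

5, 6, 7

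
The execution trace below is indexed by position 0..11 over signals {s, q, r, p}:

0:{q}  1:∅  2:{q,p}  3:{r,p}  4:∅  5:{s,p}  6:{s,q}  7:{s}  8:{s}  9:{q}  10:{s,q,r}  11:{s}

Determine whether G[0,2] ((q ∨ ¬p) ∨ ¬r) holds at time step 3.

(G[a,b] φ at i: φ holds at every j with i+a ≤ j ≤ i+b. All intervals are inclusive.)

False

Check ((q ∨ ¬p) ∨ ¬r) at every j in [3,5]:
  j=3: false
  j=4: true
  j=5: true
Fails at j=3 → formula fails.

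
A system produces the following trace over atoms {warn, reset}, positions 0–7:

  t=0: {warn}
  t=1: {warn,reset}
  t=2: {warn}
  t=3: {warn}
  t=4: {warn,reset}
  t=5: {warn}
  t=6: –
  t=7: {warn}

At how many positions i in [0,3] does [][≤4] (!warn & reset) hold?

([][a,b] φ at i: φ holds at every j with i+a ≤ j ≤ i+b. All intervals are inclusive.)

Evaluate at each i in [0,3]:
  i=0: ✗ (fails at j=0)
  i=1: ✗ (fails at j=1)
  i=2: ✗ (fails at j=2)
  i=3: ✗ (fails at j=3)
Positions where it holds: {} → 0.

0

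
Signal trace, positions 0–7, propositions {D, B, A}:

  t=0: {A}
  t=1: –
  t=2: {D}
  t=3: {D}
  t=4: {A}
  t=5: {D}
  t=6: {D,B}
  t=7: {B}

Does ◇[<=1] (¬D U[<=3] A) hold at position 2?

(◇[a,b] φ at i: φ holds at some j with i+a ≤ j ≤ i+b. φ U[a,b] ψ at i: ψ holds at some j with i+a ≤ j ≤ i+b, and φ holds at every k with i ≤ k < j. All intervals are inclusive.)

No

Check (¬D U[<=3] A) at each j in [2,3]:
  j=2: fails
  j=3: fails
No position in the window satisfies it → formula fails.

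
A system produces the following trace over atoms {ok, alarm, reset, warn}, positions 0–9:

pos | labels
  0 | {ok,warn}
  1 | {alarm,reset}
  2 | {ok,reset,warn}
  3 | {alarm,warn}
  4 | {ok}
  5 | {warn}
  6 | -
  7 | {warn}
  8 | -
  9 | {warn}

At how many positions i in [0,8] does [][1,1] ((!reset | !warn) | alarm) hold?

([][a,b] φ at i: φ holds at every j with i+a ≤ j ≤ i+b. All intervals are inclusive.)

Evaluate at each i in [0,8]:
  i=0: ✓ (all of [1,1])
  i=1: ✗ (fails at j=2)
  i=2: ✓ (all of [3,3])
  i=3: ✓ (all of [4,4])
  i=4: ✓ (all of [5,5])
  i=5: ✓ (all of [6,6])
  i=6: ✓ (all of [7,7])
  i=7: ✓ (all of [8,8])
  i=8: ✓ (all of [9,9])
Positions where it holds: {0, 2, 3, 4, 5, 6, 7, 8} → 8.

8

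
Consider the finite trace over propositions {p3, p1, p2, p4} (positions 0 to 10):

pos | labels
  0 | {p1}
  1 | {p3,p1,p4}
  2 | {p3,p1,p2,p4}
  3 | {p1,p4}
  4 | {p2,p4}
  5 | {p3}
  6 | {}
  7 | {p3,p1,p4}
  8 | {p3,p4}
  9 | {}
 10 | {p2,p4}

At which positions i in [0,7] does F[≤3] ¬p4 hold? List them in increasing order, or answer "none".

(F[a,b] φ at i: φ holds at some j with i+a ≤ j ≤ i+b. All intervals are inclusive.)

0, 2, 3, 4, 5, 6, 7

Evaluate at each i in [0,7]:
  i=0: ✓ (witness j=0)
  i=1: ✗ (none in [1,4])
  i=2: ✓ (witness j=5)
  i=3: ✓ (witness j=5)
  i=4: ✓ (witness j=5)
  i=5: ✓ (witness j=5)
  i=6: ✓ (witness j=6)
  i=7: ✓ (witness j=9)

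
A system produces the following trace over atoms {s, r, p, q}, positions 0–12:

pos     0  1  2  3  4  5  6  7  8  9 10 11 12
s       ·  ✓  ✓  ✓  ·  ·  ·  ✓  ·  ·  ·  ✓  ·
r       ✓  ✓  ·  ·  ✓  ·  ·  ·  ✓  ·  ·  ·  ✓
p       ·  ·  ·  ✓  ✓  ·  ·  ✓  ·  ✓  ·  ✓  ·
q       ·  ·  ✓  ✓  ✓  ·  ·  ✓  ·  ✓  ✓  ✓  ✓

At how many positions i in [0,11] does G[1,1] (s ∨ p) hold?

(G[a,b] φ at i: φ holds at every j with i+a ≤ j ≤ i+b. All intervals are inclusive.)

Evaluate at each i in [0,11]:
  i=0: ✓ (all of [1,1])
  i=1: ✓ (all of [2,2])
  i=2: ✓ (all of [3,3])
  i=3: ✓ (all of [4,4])
  i=4: ✗ (fails at j=5)
  i=5: ✗ (fails at j=6)
  i=6: ✓ (all of [7,7])
  i=7: ✗ (fails at j=8)
  i=8: ✓ (all of [9,9])
  i=9: ✗ (fails at j=10)
  i=10: ✓ (all of [11,11])
  i=11: ✗ (fails at j=12)
Positions where it holds: {0, 1, 2, 3, 6, 8, 10} → 7.

7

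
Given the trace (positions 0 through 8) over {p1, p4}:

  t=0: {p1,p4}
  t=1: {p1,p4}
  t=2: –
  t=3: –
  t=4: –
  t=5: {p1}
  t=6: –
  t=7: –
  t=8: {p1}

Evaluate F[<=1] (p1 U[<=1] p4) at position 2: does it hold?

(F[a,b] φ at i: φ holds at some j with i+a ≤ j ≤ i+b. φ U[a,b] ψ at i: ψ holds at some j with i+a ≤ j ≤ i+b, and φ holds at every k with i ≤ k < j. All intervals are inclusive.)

Check (p1 U[<=1] p4) at each j in [2,3]:
  j=2: fails
  j=3: fails
No position in the window satisfies it → formula fails.

No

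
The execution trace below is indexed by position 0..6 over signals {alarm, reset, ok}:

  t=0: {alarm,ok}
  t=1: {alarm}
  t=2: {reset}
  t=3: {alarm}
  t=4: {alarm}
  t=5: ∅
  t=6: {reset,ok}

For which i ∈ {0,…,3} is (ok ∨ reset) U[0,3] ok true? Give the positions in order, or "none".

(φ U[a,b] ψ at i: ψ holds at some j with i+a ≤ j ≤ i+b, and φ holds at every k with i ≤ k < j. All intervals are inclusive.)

Evaluate at each i in [0,3]:
  i=0: ✓ (rhs at j=0)
  i=1: ✗ (no rhs in [1,4])
  i=2: ✗ (no rhs in [2,5])
  i=3: ✗ (lhs fails at k=3 before rhs at j=6)

0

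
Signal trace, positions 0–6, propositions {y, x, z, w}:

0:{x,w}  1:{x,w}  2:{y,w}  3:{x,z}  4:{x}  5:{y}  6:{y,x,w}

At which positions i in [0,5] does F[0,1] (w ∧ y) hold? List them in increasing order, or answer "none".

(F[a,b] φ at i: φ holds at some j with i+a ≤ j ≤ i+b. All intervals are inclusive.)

Evaluate at each i in [0,5]:
  i=0: ✗ (none in [0,1])
  i=1: ✓ (witness j=2)
  i=2: ✓ (witness j=2)
  i=3: ✗ (none in [3,4])
  i=4: ✗ (none in [4,5])
  i=5: ✓ (witness j=6)

1, 2, 5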